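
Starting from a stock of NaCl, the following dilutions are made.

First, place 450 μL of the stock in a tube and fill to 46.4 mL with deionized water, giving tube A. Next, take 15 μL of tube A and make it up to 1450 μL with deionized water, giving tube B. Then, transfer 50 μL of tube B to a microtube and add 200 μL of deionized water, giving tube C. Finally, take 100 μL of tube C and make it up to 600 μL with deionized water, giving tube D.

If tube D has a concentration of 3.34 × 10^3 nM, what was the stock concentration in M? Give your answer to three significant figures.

0.999 M

Step 1: 450 μL brought to 46.4 mL → factor 46400/450 = 103.11
Step 2: 15 μL brought to 1450 μL → factor 1450/15 = 96.667
Step 3: 50 μL + 200 μL = 250 μL total → factor 250/50 = 5
Step 4: 100 μL brought to 600 μL → factor 600/100 = 6
Overall dilution factor = 103.11 × 96.667 × 5 × 6 = 2.9902 × 10^5
Stock = 3.34 × 10^3 nM × 2.9902 × 10^5 = 9.987 × 10^8 nM = 0.999 M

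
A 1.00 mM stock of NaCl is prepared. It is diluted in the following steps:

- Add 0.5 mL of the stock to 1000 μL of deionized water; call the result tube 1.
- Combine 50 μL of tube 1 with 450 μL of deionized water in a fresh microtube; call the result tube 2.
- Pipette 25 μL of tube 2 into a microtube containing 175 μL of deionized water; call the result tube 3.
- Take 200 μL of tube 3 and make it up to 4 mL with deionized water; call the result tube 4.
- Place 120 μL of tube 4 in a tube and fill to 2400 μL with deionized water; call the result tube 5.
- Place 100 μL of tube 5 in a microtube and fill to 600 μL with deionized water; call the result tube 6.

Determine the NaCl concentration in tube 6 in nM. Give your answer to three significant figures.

1.74 nM

Step 1: 0.5 mL + 1000 μL = 1.5 mL total → factor 1.5/0.5 = 3
Step 2: 50 μL + 450 μL = 500 μL total → factor 500/50 = 10
Step 3: 25 μL + 175 μL = 200 μL total → factor 200/25 = 8
Step 4: 200 μL brought to 4 mL → factor 4000/200 = 20
Step 5: 120 μL brought to 2400 μL → factor 2400/120 = 20
Step 6: 100 μL brought to 600 μL → factor 600/100 = 6
Overall dilution factor = 3 × 10 × 8 × 20 × 20 × 6 = 5.76 × 10^5
Final = 1.00 mM / 5.76 × 10^5 = 1.736 × 10^-6 mM = 1.74 nM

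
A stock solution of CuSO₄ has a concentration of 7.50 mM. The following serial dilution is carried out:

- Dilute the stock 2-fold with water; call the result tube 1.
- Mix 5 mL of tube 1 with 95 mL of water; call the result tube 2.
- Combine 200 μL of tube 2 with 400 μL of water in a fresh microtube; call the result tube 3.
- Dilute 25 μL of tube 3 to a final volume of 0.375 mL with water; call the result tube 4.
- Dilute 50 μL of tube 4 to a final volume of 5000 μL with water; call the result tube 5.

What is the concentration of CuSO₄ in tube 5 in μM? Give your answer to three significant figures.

Step 1: 2-fold → factor 2
Step 2: 5 mL + 95 mL = 100 mL total → factor 100/5 = 20
Step 3: 200 μL + 400 μL = 600 μL total → factor 600/200 = 3
Step 4: 25 μL brought to 0.375 mL → factor 375/25 = 15
Step 5: 50 μL brought to 5000 μL → factor 5000/50 = 100
Overall dilution factor = 2 × 20 × 3 × 15 × 100 = 1.8 × 10^5
Final = 7.50 mM / 1.8 × 10^5 = 4.167 × 10^-5 mM = 0.0417 μM

0.0417 μM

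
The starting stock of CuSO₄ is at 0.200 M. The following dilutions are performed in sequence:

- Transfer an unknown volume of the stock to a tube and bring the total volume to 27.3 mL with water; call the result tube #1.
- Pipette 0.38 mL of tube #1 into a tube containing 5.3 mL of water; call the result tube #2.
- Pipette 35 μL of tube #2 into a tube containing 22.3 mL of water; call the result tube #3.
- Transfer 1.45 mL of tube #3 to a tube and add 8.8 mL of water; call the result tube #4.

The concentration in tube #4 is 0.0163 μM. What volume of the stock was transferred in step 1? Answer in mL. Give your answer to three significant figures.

Step 1: v brought to 27.3 mL → factor = 27.3 mL/v
Step 2: 0.38 mL + 5.3 mL = 5.68 mL total → factor 5.68/0.38 = 14.947
Step 3: 35 μL + 22.3 mL = 22335 μL total → factor 22335/35 = 638.14
Step 4: 1.45 mL + 8.8 mL = 10.25 mL total → factor 10.25/1.45 = 7.069
Product of known-step factors = 67428
Overall factor = 0.200 M / (0.0163 μM) = 1.227 × 10^7
Step-1 factor = 1.227 × 10^7 / 67428 = 181.97
v = 27.3 mL / 181.97 = 0.150 mL

0.150 mL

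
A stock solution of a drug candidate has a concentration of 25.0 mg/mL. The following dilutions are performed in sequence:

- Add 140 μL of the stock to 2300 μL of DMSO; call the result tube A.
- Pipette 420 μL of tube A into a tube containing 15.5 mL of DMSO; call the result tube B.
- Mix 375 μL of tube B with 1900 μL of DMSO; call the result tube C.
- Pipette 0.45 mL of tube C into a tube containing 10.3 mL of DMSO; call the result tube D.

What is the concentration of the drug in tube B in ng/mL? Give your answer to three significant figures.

Step 1: 140 μL + 2300 μL = 2440 μL total → factor 2440/140 = 17.429
Step 2: 420 μL + 15.5 mL = 15920 μL total → factor 15920/420 = 37.905
Dilution factor through tube B = 17.429 × 37.905 = 660.63
[tube B] = 25.0 mg/mL / 660.63 = 0.03784 mg/mL = 3.78 × 10^4 ng/mL

3.78 × 10^4 ng/mL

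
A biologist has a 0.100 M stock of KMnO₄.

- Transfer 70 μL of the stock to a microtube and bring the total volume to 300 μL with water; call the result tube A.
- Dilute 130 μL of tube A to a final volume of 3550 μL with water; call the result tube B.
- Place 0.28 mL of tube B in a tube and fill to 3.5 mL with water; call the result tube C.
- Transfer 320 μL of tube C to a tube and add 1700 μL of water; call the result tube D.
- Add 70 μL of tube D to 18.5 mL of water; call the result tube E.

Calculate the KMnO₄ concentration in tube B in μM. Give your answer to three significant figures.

Step 1: 70 μL brought to 300 μL → factor 300/70 = 4.2857
Step 2: 130 μL brought to 3550 μL → factor 3550/130 = 27.308
Dilution factor through tube B = 4.2857 × 27.308 = 117.03
[tube B] = 0.100 M / 117.03 = 0.0008545 M = 854 μM

854 μM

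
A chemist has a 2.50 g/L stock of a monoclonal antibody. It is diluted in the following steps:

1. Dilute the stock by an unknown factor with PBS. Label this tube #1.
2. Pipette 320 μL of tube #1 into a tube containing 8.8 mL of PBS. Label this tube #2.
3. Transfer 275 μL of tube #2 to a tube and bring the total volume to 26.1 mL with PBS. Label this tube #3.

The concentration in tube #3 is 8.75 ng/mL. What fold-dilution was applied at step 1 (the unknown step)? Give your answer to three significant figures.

106-fold

Step 1: unknown factor x
Step 2: 320 μL + 8.8 mL = 9120 μL total → factor 9120/320 = 28.5
Step 3: 275 μL brought to 26.1 mL → factor 26100/275 = 94.909
Product of known-step factors = 2704.9
Overall factor = 2.50 g/L / (8.75 ng/mL) = 2.8571 × 10^5
x = 2.8571 × 10^5 / 2704.9 = 106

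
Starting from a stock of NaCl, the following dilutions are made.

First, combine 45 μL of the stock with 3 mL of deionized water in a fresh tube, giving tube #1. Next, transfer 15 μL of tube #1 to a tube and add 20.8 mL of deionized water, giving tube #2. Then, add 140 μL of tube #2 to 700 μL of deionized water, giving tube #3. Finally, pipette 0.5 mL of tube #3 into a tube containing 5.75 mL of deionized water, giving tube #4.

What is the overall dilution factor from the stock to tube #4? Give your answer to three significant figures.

Step 1: 45 μL + 3 mL = 3045 μL total → factor 3045/45 = 67.667
Step 2: 15 μL + 20.8 mL = 20815 μL total → factor 20815/15 = 1387.7
Step 3: 140 μL + 700 μL = 840 μL total → factor 840/140 = 6
Step 4: 0.5 mL + 5.75 mL = 6.25 mL total → factor 6.25/0.5 = 12.5
Overall dilution factor = 67.667 × 1387.7 × 6 × 12.5 = 7.0424 × 10^6

7.04 × 10^6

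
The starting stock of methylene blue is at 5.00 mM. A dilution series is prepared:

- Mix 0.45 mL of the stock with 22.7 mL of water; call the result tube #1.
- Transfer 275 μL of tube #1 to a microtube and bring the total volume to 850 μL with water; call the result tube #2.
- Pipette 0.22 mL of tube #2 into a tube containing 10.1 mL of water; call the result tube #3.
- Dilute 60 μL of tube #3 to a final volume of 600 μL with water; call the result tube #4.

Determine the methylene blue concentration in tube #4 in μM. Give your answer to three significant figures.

0.0670 μM

Step 1: 0.45 mL + 22.7 mL = 23.15 mL total → factor 23.15/0.45 = 51.444
Step 2: 275 μL brought to 850 μL → factor 850/275 = 3.0909
Step 3: 0.22 mL + 10.1 mL = 10.32 mL total → factor 10.32/0.22 = 46.909
Step 4: 60 μL brought to 600 μL → factor 600/60 = 10
Overall dilution factor = 51.444 × 3.0909 × 46.909 × 10 = 74590
Final = 5.00 mM / 74590 = 6.703 × 10^-5 mM = 0.0670 μM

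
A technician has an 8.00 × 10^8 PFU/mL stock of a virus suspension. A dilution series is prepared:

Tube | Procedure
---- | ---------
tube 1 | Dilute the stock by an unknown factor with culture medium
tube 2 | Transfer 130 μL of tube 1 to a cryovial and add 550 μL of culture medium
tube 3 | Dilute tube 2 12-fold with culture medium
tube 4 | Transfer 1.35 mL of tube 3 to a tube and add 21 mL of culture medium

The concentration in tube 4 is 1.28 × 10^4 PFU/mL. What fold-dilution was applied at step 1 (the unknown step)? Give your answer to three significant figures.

60.1-fold

Step 1: unknown factor x
Step 2: 130 μL + 550 μL = 680 μL total → factor 680/130 = 5.2308
Step 3: 12-fold → factor 12
Step 4: 1.35 mL + 21 mL = 22.35 mL total → factor 22.35/1.35 = 16.556
Product of known-step factors = 1039.2
Overall factor = 8.00 × 10^8 PFU/mL / (1.28 × 10^4 PFU/mL) = 62500
x = 62500 / 1039.2 = 60.1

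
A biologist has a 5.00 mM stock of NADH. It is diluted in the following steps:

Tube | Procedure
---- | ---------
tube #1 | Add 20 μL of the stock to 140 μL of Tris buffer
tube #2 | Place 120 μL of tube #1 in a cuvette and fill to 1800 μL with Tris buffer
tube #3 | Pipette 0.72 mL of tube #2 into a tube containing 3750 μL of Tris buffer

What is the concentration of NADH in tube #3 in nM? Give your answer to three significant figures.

6.71 × 10^3 nM

Step 1: 20 μL + 140 μL = 160 μL total → factor 160/20 = 8
Step 2: 120 μL brought to 1800 μL → factor 1800/120 = 15
Step 3: 0.72 mL + 3750 μL = 4.47 mL total → factor 4.47/0.72 = 6.2083
Overall dilution factor = 8 × 15 × 6.2083 = 745
Final = 5.00 mM / 745 = 0.006711 mM = 6.71 × 10^3 nM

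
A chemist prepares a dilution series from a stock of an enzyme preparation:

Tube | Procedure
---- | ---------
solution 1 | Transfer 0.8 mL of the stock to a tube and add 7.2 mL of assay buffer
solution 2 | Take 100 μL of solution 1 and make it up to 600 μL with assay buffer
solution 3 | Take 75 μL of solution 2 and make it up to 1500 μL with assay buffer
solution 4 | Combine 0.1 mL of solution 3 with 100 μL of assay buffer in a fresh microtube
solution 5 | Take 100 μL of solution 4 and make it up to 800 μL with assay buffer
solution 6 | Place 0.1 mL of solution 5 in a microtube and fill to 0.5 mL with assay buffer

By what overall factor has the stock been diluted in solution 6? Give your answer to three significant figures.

9.60 × 10^4

Step 1: 0.8 mL + 7.2 mL = 8 mL total → factor 8/0.8 = 10
Step 2: 100 μL brought to 600 μL → factor 600/100 = 6
Step 3: 75 μL brought to 1500 μL → factor 1500/75 = 20
Step 4: 0.1 mL + 100 μL = 0.2 mL total → factor 0.2/0.1 = 2
Step 5: 100 μL brought to 800 μL → factor 800/100 = 8
Step 6: 0.1 mL brought to 0.5 mL → factor 0.5/0.1 = 5
Overall dilution factor = 10 × 6 × 20 × 2 × 8 × 5 = 96000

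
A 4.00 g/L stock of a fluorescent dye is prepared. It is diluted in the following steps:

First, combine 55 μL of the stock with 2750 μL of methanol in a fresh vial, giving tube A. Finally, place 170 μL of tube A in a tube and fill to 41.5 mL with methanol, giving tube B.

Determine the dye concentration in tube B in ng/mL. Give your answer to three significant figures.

Step 1: 55 μL + 2750 μL = 2805 μL total → factor 2805/55 = 51
Step 2: 170 μL brought to 41.5 mL → factor 41500/170 = 244.12
Overall dilution factor = 51 × 244.12 = 12450
Final = 4.00 g/L / 12450 = 0.0003213 g/L = 321 ng/mL

321 ng/mL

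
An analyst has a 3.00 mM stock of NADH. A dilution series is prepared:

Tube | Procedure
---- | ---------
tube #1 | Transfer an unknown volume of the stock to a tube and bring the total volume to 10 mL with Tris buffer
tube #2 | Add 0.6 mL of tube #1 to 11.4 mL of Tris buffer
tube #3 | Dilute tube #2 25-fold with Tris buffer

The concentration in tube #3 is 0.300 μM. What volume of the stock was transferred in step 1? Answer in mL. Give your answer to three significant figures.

Step 1: v brought to 10 mL → factor = 10 mL/v
Step 2: 0.6 mL + 11.4 mL = 12 mL total → factor 12/0.6 = 20
Step 3: 25-fold → factor 25
Product of known-step factors = 500
Overall factor = 3.00 mM / (0.300 μM) = 10000
Step-1 factor = 10000 / 500 = 20
v = 10 mL / 20 = 0.500 mL

0.500 mL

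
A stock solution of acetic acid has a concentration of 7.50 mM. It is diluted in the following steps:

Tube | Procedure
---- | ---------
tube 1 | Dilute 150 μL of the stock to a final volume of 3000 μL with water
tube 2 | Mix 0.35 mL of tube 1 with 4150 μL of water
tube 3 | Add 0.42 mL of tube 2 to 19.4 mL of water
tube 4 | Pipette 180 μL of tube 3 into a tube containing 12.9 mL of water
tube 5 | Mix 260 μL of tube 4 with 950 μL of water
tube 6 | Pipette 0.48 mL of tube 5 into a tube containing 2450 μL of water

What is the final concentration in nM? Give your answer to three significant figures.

0.299 nM

Step 1: 150 μL brought to 3000 μL → factor 3000/150 = 20
Step 2: 0.35 mL + 4150 μL = 4.5 mL total → factor 4.5/0.35 = 12.857
Step 3: 0.42 mL + 19.4 mL = 19.82 mL total → factor 19.82/0.42 = 47.19
Step 4: 180 μL + 12.9 mL = 13080 μL total → factor 13080/180 = 72.667
Step 5: 260 μL + 950 μL = 1210 μL total → factor 1210/260 = 4.6538
Step 6: 0.48 mL + 2450 μL = 2.93 mL total → factor 2.93/0.48 = 6.1042
Overall dilution factor = 20 × 12.857 × 47.19 × 72.667 × 4.6538 × 6.1042 = 2.505 × 10^7
Final = 7.50 mM / 2.505 × 10^7 = 2.994 × 10^-7 mM = 0.299 nM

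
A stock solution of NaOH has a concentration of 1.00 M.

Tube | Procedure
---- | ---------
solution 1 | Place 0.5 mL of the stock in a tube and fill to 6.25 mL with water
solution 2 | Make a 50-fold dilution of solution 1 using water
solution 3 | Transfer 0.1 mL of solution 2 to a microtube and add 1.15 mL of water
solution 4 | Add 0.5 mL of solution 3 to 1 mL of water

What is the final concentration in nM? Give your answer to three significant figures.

Step 1: 0.5 mL brought to 6.25 mL → factor 6.25/0.5 = 12.5
Step 2: 50-fold → factor 50
Step 3: 0.1 mL + 1.15 mL = 1.25 mL total → factor 1.25/0.1 = 12.5
Step 4: 0.5 mL + 1 mL = 1.5 mL total → factor 1.5/0.5 = 3
Overall dilution factor = 12.5 × 50 × 12.5 × 3 = 23438
Final = 1.00 M / 23438 = 4.267 × 10^-5 M = 4.27 × 10^4 nM

4.27 × 10^4 nM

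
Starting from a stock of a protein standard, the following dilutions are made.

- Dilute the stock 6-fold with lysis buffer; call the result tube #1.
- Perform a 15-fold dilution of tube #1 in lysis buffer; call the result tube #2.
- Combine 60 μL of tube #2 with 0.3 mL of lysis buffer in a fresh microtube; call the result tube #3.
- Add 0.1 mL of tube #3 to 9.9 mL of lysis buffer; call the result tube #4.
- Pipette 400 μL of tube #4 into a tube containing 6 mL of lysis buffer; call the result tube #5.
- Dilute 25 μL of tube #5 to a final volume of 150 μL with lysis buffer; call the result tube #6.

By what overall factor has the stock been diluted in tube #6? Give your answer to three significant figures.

Step 1: 6-fold → factor 6
Step 2: 15-fold → factor 15
Step 3: 60 μL + 0.3 mL = 360 μL total → factor 360/60 = 6
Step 4: 0.1 mL + 9.9 mL = 10 mL total → factor 10/0.1 = 100
Step 5: 400 μL + 6 mL = 6400 μL total → factor 6400/400 = 16
Step 6: 25 μL brought to 150 μL → factor 150/25 = 6
Overall dilution factor = 6 × 15 × 6 × 100 × 16 × 6 = 5.184 × 10^6

5.18 × 10^6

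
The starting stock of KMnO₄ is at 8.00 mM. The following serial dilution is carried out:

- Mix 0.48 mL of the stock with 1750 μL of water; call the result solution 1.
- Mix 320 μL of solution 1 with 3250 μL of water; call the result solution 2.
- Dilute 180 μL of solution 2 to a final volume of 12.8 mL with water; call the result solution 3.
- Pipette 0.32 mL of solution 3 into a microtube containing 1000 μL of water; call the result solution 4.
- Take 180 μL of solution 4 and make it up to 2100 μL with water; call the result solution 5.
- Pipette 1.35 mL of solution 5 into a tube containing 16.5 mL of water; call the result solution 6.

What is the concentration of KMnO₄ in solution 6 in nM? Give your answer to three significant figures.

3.41 nM

Step 1: 0.48 mL + 1750 μL = 2.23 mL total → factor 2.23/0.48 = 4.6458
Step 2: 320 μL + 3250 μL = 3570 μL total → factor 3570/320 = 11.156
Step 3: 180 μL brought to 12.8 mL → factor 12800/180 = 71.111
Step 4: 0.32 mL + 1000 μL = 1.32 mL total → factor 1.32/0.32 = 4.125
Step 5: 180 μL brought to 2100 μL → factor 2100/180 = 11.667
Step 6: 1.35 mL + 16.5 mL = 17.85 mL total → factor 17.85/1.35 = 13.222
Overall dilution factor = 4.6458 × 11.156 × 71.111 × 4.125 × 11.667 × 13.222 = 2.3453 × 10^6
Final = 8.00 mM / 2.3453 × 10^6 = 3.411 × 10^-6 mM = 3.41 nM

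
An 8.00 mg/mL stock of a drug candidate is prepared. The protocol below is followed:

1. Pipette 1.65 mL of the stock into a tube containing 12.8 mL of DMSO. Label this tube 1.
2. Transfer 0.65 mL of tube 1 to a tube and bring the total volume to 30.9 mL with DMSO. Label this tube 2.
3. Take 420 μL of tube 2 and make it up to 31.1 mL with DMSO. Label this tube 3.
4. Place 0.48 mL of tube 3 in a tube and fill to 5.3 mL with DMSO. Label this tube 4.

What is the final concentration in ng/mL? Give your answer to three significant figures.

23.5 ng/mL

Step 1: 1.65 mL + 12.8 mL = 14.45 mL total → factor 14.45/1.65 = 8.7576
Step 2: 0.65 mL brought to 30.9 mL → factor 30.9/0.65 = 47.538
Step 3: 420 μL brought to 31.1 mL → factor 31100/420 = 74.048
Step 4: 0.48 mL brought to 5.3 mL → factor 5.3/0.48 = 11.042
Overall dilution factor = 8.7576 × 47.538 × 74.048 × 11.042 = 3.4039 × 10^5
Final = 8.00 mg/mL / 3.4039 × 10^5 = 2.350 × 10^-5 mg/mL = 23.5 ng/mL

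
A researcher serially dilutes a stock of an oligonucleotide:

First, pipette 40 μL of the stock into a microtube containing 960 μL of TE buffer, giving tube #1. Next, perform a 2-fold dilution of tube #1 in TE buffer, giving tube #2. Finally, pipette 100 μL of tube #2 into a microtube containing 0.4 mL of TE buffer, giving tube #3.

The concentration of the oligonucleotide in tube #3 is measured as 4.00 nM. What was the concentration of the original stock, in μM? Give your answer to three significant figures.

1.00 μM

Step 1: 40 μL + 960 μL = 1000 μL total → factor 1000/40 = 25
Step 2: 2-fold → factor 2
Step 3: 100 μL + 0.4 mL = 500 μL total → factor 500/100 = 5
Overall dilution factor = 25 × 2 × 5 = 250
Stock = 4.00 nM × 250 = 1000 nM = 1.00 μM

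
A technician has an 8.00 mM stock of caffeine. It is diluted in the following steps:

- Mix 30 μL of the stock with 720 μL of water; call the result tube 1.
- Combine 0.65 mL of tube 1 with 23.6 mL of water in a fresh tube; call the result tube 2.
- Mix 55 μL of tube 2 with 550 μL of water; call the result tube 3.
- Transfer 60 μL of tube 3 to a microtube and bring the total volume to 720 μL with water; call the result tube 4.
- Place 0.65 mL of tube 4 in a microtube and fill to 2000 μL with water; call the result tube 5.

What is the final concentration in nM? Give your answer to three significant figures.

Step 1: 30 μL + 720 μL = 750 μL total → factor 750/30 = 25
Step 2: 0.65 mL + 23.6 mL = 24.25 mL total → factor 24.25/0.65 = 37.308
Step 3: 55 μL + 550 μL = 605 μL total → factor 605/55 = 11
Step 4: 60 μL brought to 720 μL → factor 720/60 = 12
Step 5: 0.65 mL brought to 2000 μL → factor 2/0.65 = 3.0769
Overall dilution factor = 25 × 37.308 × 11 × 12 × 3.0769 = 3.7882 × 10^5
Final = 8.00 mM / 3.7882 × 10^5 = 2.112 × 10^-5 mM = 21.1 nM

21.1 nM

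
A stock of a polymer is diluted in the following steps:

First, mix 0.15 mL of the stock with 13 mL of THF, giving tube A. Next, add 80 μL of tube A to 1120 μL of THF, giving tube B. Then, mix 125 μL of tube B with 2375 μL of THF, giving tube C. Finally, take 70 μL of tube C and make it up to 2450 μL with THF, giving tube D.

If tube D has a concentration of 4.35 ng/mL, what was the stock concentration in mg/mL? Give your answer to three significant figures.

Step 1: 0.15 mL + 13 mL = 13.15 mL total → factor 13.15/0.15 = 87.667
Step 2: 80 μL + 1120 μL = 1200 μL total → factor 1200/80 = 15
Step 3: 125 μL + 2375 μL = 2500 μL total → factor 2500/125 = 20
Step 4: 70 μL brought to 2450 μL → factor 2450/70 = 35
Overall dilution factor = 87.667 × 15 × 20 × 35 = 9.205 × 10^5
Stock = 4.35 ng/mL × 9.205 × 10^5 = 4.004 × 10^6 ng/mL = 4.00 mg/mL

4.00 mg/mL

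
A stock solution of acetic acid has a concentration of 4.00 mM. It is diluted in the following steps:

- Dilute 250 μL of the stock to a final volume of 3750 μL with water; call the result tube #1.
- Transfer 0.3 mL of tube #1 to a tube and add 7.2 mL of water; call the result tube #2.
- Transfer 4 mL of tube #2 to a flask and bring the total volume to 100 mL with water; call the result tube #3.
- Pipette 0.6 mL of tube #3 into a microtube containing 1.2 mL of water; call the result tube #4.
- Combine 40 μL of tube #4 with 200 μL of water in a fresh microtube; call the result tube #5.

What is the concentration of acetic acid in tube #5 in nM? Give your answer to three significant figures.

Step 1: 250 μL brought to 3750 μL → factor 3750/250 = 15
Step 2: 0.3 mL + 7.2 mL = 7.5 mL total → factor 7.5/0.3 = 25
Step 3: 4 mL brought to 100 mL → factor 100/4 = 25
Step 4: 0.6 mL + 1.2 mL = 1.8 mL total → factor 1.8/0.6 = 3
Step 5: 40 μL + 200 μL = 240 μL total → factor 240/40 = 6
Overall dilution factor = 15 × 25 × 25 × 3 × 6 = 1.6875 × 10^5
Final = 4.00 mM / 1.6875 × 10^5 = 2.370 × 10^-5 mM = 23.7 nM

23.7 nM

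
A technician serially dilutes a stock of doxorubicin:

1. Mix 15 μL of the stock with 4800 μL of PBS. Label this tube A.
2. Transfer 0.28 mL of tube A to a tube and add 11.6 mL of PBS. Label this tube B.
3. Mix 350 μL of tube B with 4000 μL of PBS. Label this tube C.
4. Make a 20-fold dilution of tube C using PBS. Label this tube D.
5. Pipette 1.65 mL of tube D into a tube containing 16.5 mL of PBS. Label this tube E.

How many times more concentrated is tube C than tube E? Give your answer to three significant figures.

220

Step 1: 15 μL + 4800 μL = 4815 μL total → factor 4815/15 = 321
Step 2: 0.28 mL + 11.6 mL = 11.88 mL total → factor 11.88/0.28 = 42.429
Step 3: 350 μL + 4000 μL = 4350 μL total → factor 4350/350 = 12.429
Step 4: 20-fold → factor 20
Step 5: 1.65 mL + 16.5 mL = 18.15 mL total → factor 18.15/1.65 = 11
Dilution factor to tube C = 1.6927 × 10^5; to tube E = 3.724 × 10^7
[tube C]/[tube E] = (factor to tube E)/(factor to tube C) = 3.724 × 10^7/1.6927 × 10^5 = 220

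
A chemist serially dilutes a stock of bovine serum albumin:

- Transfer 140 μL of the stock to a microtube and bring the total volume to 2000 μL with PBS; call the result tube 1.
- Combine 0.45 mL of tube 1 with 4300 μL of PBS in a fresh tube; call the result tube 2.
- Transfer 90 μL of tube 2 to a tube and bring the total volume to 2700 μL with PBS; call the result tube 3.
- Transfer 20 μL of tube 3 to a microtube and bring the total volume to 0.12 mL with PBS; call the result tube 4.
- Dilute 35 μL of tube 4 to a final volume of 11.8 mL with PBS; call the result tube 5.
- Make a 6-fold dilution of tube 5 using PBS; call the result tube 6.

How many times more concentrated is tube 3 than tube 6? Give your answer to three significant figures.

1.21 × 10^4

Step 1: 140 μL brought to 2000 μL → factor 2000/140 = 14.286
Step 2: 0.45 mL + 4300 μL = 4.75 mL total → factor 4.75/0.45 = 10.556
Step 3: 90 μL brought to 2700 μL → factor 2700/90 = 30
Step 4: 20 μL brought to 0.12 mL → factor 120/20 = 6
Step 5: 35 μL brought to 11.8 mL → factor 11800/35 = 337.14
Step 6: 6-fold → factor 6
Dilution factor to tube 3 = 4523.8; to tube 6 = 5.4906 × 10^7
[tube 3]/[tube 6] = (factor to tube 6)/(factor to tube 3) = 5.4906 × 10^7/4523.8 = 1.21 × 10^4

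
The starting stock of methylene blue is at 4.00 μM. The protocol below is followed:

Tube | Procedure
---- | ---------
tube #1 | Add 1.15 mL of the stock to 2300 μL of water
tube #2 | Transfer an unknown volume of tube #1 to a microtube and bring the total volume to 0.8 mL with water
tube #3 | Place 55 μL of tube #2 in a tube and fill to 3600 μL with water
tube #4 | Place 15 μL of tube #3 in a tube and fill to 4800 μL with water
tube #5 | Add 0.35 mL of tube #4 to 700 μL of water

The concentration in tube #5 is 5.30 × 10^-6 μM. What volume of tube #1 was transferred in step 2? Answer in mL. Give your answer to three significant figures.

0.200 mL

Step 1: 1.15 mL + 2300 μL = 3.45 mL total → factor 3.45/1.15 = 3
Step 2: v brought to 0.8 mL → factor = 0.8 mL/v
Step 3: 55 μL brought to 3600 μL → factor 3600/55 = 65.455
Step 4: 15 μL brought to 4800 μL → factor 4800/15 = 320
Step 5: 0.35 mL + 700 μL = 1.05 mL total → factor 1.05/0.35 = 3
Product of known-step factors = 1.8851 × 10^5
Overall factor = 4.00 μM / (5.30 × 10^-6 μM) = 7.5472 × 10^5
Step-2 factor = 7.5472 × 10^5 / 1.8851 × 10^5 = 4.0036
v = 0.8 mL / 4.0036 = 0.200 mL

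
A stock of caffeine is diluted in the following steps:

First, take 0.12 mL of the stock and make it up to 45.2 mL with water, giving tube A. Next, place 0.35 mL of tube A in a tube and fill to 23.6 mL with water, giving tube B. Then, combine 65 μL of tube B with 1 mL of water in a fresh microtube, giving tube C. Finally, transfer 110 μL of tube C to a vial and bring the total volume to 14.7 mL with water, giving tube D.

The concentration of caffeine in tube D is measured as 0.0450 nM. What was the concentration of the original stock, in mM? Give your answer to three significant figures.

Step 1: 0.12 mL brought to 45.2 mL → factor 45.2/0.12 = 376.67
Step 2: 0.35 mL brought to 23.6 mL → factor 23.6/0.35 = 67.429
Step 3: 65 μL + 1 mL = 1065 μL total → factor 1065/65 = 16.385
Step 4: 110 μL brought to 14.7 mL → factor 14700/110 = 133.64
Overall dilution factor = 376.67 × 67.429 × 16.385 × 133.64 = 5.5611 × 10^7
Stock = 0.0450 nM × 5.5611 × 10^7 = 2.503 × 10^6 nM = 2.50 mM

2.50 mM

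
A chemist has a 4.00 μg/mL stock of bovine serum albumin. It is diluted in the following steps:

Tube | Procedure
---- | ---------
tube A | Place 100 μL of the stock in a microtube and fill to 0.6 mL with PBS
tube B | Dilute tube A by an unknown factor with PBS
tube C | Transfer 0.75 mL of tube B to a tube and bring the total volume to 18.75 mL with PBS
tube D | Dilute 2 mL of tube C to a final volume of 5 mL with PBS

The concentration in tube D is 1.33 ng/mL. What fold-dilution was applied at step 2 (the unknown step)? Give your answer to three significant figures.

8.02-fold

Step 1: 100 μL brought to 0.6 mL → factor 600/100 = 6
Step 2: unknown factor x
Step 3: 0.75 mL brought to 18.75 mL → factor 18.75/0.75 = 25
Step 4: 2 mL brought to 5 mL → factor 5/2 = 2.5
Product of known-step factors = 375
Overall factor = 4.00 μg/mL / (1.33 ng/mL) = 3007.5
x = 3007.5 / 375 = 8.02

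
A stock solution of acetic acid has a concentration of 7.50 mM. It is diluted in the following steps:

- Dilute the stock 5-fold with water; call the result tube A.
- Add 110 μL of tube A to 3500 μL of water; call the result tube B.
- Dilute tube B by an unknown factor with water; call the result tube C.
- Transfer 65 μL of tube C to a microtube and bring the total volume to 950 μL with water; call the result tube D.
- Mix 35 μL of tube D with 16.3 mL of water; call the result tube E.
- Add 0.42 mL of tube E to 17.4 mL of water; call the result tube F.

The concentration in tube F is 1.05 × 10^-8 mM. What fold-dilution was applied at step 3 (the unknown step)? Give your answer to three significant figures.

15.0-fold

Step 1: 5-fold → factor 5
Step 2: 110 μL + 3500 μL = 3610 μL total → factor 3610/110 = 32.818
Step 3: unknown factor x
Step 4: 65 μL brought to 950 μL → factor 950/65 = 14.615
Step 5: 35 μL + 16.3 mL = 16335 μL total → factor 16335/35 = 466.71
Step 6: 0.42 mL + 17.4 mL = 17.82 mL total → factor 17.82/0.42 = 42.429
Product of known-step factors = 4.749 × 10^7
Overall factor = 7.50 mM / (1.05 × 10^-8 mM) = 7.1429 × 10^8
x = 7.1429 × 10^8 / 4.749 × 10^7 = 15.0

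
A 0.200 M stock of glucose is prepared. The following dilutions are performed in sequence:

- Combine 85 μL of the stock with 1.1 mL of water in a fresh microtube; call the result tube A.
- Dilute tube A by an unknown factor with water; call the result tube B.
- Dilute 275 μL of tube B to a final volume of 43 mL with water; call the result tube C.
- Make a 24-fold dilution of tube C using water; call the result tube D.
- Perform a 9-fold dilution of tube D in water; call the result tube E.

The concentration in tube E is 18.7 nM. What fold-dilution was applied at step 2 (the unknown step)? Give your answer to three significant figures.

Step 1: 85 μL + 1.1 mL = 1185 μL total → factor 1185/85 = 13.941
Step 2: unknown factor x
Step 3: 275 μL brought to 43 mL → factor 43000/275 = 156.36
Step 4: 24-fold → factor 24
Step 5: 9-fold → factor 9
Product of known-step factors = 4.7086 × 10^5
Overall factor = 0.200 M / (18.7 nM) = 1.0695 × 10^7
x = 1.0695 × 10^7 / 4.7086 × 10^5 = 22.7

22.7-fold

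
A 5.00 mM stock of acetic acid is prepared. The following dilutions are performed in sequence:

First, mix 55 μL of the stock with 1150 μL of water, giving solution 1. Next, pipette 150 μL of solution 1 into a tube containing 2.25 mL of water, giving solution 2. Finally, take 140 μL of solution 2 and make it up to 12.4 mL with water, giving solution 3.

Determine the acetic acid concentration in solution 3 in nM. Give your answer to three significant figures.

Step 1: 55 μL + 1150 μL = 1205 μL total → factor 1205/55 = 21.909
Step 2: 150 μL + 2.25 mL = 2400 μL total → factor 2400/150 = 16
Step 3: 140 μL brought to 12.4 mL → factor 12400/140 = 88.571
Overall dilution factor = 21.909 × 16 × 88.571 = 31048
Final = 5.00 mM / 31048 = 0.0001610 mM = 161 nM

161 nM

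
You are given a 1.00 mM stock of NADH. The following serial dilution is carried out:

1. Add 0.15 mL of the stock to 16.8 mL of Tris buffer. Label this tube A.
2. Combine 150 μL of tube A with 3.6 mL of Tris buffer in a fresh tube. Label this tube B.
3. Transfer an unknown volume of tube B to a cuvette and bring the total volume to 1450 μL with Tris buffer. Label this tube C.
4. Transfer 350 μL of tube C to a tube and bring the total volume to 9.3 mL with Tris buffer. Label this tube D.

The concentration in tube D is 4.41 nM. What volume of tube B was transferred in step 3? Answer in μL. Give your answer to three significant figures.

480 μL

Step 1: 0.15 mL + 16.8 mL = 16.95 mL total → factor 16.95/0.15 = 113
Step 2: 150 μL + 3.6 mL = 3750 μL total → factor 3750/150 = 25
Step 3: v brought to 1450 μL → factor = 1450 μL/v
Step 4: 350 μL brought to 9.3 mL → factor 9300/350 = 26.571
Product of known-step factors = 75064
Overall factor = 1.00 mM / (4.41 nM) = 2.2676 × 10^5
Step-3 factor = 2.2676 × 10^5 / 75064 = 3.0208
v = 1450 μL / 3.0208 = 480 μL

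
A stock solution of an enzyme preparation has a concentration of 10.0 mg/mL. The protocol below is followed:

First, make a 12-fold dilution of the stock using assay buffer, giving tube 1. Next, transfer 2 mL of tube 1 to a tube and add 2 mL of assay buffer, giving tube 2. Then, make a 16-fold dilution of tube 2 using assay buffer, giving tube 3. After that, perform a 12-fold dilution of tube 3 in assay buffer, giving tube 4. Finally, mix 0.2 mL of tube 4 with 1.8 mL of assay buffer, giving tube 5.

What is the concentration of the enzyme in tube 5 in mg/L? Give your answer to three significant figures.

0.217 mg/L

Step 1: 12-fold → factor 12
Step 2: 2 mL + 2 mL = 4 mL total → factor 4/2 = 2
Step 3: 16-fold → factor 16
Step 4: 12-fold → factor 12
Step 5: 0.2 mL + 1.8 mL = 2 mL total → factor 2/0.2 = 10
Overall dilution factor = 12 × 2 × 16 × 12 × 10 = 46080
Final = 10.0 mg/mL / 46080 = 0.0002170 mg/mL = 0.217 mg/L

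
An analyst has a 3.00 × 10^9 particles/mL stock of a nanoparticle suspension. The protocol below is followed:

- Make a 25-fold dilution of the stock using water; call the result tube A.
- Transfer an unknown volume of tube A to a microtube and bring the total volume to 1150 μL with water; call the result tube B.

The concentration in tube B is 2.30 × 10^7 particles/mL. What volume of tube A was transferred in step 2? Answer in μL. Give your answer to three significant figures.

220 μL

Step 1: 25-fold → factor 25
Step 2: v brought to 1150 μL → factor = 1150 μL/v
Product of known-step factors = 25
Overall factor = 3.00 × 10^9 particles/mL / (2.30 × 10^7 particles/mL) = 130.43
Step-2 factor = 130.43 / 25 = 5.2174
v = 1150 μL / 5.2174 = 220 μL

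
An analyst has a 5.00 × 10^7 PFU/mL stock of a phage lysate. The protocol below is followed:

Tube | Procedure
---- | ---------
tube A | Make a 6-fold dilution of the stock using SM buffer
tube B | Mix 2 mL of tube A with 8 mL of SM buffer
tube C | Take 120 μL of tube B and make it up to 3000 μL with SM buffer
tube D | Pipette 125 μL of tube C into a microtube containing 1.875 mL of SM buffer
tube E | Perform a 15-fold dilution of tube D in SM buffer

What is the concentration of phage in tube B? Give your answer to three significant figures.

Step 1: 6-fold → factor 6
Step 2: 2 mL + 8 mL = 10 mL total → factor 10/2 = 5
Dilution factor through tube B = 6 × 5 = 30
[tube B] = 5.00 × 10^7 PFU/mL / 30 = 1.67 × 10^6 PFU/mL

1.67 × 10^6 PFU/mL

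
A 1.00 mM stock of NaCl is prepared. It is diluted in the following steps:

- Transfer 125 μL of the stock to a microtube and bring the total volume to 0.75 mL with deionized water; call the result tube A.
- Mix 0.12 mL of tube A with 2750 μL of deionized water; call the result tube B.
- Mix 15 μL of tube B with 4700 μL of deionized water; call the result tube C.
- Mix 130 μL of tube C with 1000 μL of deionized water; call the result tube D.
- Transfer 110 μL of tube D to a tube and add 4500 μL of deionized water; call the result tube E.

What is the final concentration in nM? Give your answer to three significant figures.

0.0609 nM

Step 1: 125 μL brought to 0.75 mL → factor 750/125 = 6
Step 2: 0.12 mL + 2750 μL = 2.87 mL total → factor 2.87/0.12 = 23.917
Step 3: 15 μL + 4700 μL = 4715 μL total → factor 4715/15 = 314.33
Step 4: 130 μL + 1000 μL = 1130 μL total → factor 1130/130 = 8.6923
Step 5: 110 μL + 4500 μL = 4610 μL total → factor 4610/110 = 41.909
Overall dilution factor = 6 × 23.917 × 314.33 × 8.6923 × 41.909 = 1.6432 × 10^7
Final = 1.00 mM / 1.6432 × 10^7 = 6.086 × 10^-8 mM = 0.0609 nM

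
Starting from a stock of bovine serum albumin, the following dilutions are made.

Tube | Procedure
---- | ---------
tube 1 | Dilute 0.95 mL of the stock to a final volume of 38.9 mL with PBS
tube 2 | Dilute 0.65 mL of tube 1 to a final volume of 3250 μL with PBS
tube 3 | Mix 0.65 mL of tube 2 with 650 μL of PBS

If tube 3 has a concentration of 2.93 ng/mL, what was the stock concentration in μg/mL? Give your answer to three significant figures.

1.20 μg/mL

Step 1: 0.95 mL brought to 38.9 mL → factor 38.9/0.95 = 40.947
Step 2: 0.65 mL brought to 3250 μL → factor 3.25/0.65 = 5
Step 3: 0.65 mL + 650 μL = 1.3 mL total → factor 1.3/0.65 = 2
Overall dilution factor = 40.947 × 5 × 2 = 409.47
Stock = 2.93 ng/mL × 409.47 = 1200 ng/mL = 1.20 μg/mL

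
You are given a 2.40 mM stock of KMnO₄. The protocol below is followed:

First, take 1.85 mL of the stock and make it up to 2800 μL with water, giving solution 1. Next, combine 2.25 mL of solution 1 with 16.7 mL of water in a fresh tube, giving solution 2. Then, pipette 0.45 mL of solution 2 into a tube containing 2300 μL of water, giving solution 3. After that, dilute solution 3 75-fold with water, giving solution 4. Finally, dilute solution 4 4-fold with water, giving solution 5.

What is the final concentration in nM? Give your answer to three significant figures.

103 nM

Step 1: 1.85 mL brought to 2800 μL → factor 2.8/1.85 = 1.5135
Step 2: 2.25 mL + 16.7 mL = 18.95 mL total → factor 18.95/2.25 = 8.4222
Step 3: 0.45 mL + 2300 μL = 2.75 mL total → factor 2.75/0.45 = 6.1111
Step 4: 75-fold → factor 75
Step 5: 4-fold → factor 4
Overall dilution factor = 1.5135 × 8.4222 × 6.1111 × 75 × 4 = 23370
Final = 2.40 mM / 23370 = 0.0001027 mM = 103 nM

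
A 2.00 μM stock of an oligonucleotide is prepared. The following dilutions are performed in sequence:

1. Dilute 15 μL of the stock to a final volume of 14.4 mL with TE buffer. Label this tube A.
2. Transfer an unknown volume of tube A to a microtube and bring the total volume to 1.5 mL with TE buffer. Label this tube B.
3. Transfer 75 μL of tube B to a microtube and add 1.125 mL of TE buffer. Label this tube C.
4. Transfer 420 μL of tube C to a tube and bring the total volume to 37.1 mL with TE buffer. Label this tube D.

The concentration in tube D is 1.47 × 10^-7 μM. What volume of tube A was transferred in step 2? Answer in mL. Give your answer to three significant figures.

0.150 mL

Step 1: 15 μL brought to 14.4 mL → factor 14400/15 = 960
Step 2: v brought to 1.5 mL → factor = 1.5 mL/v
Step 3: 75 μL + 1.125 mL = 1200 μL total → factor 1200/75 = 16
Step 4: 420 μL brought to 37.1 mL → factor 37100/420 = 88.333
Product of known-step factors = 1.3568 × 10^6
Overall factor = 2.00 μM / (1.47 × 10^-7 μM) = 1.3605 × 10^7
Step-2 factor = 1.3605 × 10^7 / 1.3568 × 10^6 = 10.028
v = 1.5 mL / 10.028 = 0.150 mL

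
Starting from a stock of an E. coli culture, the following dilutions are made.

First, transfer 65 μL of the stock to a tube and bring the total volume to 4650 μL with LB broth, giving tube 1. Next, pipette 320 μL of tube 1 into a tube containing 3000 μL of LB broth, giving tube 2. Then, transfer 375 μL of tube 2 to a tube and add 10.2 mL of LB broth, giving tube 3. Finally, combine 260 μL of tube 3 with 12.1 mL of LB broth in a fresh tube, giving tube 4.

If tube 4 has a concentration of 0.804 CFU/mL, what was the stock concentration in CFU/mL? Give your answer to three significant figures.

8.00 × 10^5 CFU/mL

Step 1: 65 μL brought to 4650 μL → factor 4650/65 = 71.538
Step 2: 320 μL + 3000 μL = 3320 μL total → factor 3320/320 = 10.375
Step 3: 375 μL + 10.2 mL = 10575 μL total → factor 10575/375 = 28.2
Step 4: 260 μL + 12.1 mL = 12360 μL total → factor 12360/260 = 47.538
Overall dilution factor = 71.538 × 10.375 × 28.2 × 47.538 = 9.95 × 10^5
Stock = 0.804 CFU/mL × 9.95 × 10^5 = 8.00 × 10^5 CFU/mL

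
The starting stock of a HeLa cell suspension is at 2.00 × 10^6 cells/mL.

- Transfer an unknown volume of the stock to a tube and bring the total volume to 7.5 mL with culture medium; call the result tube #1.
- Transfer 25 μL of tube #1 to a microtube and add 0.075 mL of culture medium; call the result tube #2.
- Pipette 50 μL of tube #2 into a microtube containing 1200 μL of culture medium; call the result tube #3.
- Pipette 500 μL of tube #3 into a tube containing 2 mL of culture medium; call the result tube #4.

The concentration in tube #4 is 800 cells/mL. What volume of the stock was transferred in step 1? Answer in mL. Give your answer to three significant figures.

Step 1: v brought to 7.5 mL → factor = 7.5 mL/v
Step 2: 25 μL + 0.075 mL = 100 μL total → factor 100/25 = 4
Step 3: 50 μL + 1200 μL = 1250 μL total → factor 1250/50 = 25
Step 4: 500 μL + 2 mL = 2500 μL total → factor 2500/500 = 5
Product of known-step factors = 500
Overall factor = 2.00 × 10^6 cells/mL / (800 cells/mL) = 2500
Step-1 factor = 2500 / 500 = 5
v = 7.5 mL / 5 = 1.50 mL

1.50 mL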